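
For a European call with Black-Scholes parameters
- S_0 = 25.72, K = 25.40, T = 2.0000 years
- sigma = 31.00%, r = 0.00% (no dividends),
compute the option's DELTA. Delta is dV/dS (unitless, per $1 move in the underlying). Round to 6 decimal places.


d1 = 0.2477604657; d2 = -0.1906457387
phi(d1) = 0.3868836963; exp(-qT) = 1.0000000000; exp(-rT) = 1.0000000000
N(d1) = 0.5978401274
Delta = exp(-qT) * N(d1) = 1.0000000000 * 0.5978401274 = 0.597840

Answer: Delta = 0.597840


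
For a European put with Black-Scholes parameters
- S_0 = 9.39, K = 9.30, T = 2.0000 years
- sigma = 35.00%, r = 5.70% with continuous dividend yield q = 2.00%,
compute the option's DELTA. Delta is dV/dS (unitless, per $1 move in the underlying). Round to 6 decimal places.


d1 = 0.4164472923; d2 = -0.0785274546
phi(d1) = 0.3658057929; exp(-qT) = 0.9607894392; exp(-rT) = 0.8922579559
N(-d1) = 0.3385413643
Delta = -exp(-qT) * N(-d1) = -0.9607894392 * 0.3385413643 = -0.325267

Answer: Delta = -0.325267


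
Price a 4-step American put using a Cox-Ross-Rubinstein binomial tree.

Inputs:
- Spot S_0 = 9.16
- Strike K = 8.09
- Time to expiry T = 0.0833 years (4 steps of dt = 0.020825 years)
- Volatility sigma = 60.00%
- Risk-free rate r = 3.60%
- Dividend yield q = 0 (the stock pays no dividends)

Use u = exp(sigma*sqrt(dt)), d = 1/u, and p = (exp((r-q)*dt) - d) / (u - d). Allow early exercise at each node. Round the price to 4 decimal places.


Answer: Price = V(0,0) = 0.2189

Derivation:
dt = T/N = 0.020825
u = exp(sigma*sqrt(dt)) = 1.090444; d = 1/u = 0.917057
p = (exp((r-q)*dt) - d) / (u - d) = 0.482693
Discount per step: exp(-r*dt) = 0.999251
Stock lattice S(k, i) with i counting down-moves:
  k=0: S(0,0) = 9.1600
  k=1: S(1,0) = 9.9885; S(1,1) = 8.4002
  k=2: S(2,0) = 10.8919; S(2,1) = 9.1600; S(2,2) = 7.7035
  k=3: S(3,0) = 11.8770; S(3,1) = 9.9885; S(3,2) = 8.4002; S(3,3) = 7.0646
  k=4: S(4,0) = 12.9512; S(4,1) = 10.8919; S(4,2) = 9.1600; S(4,3) = 7.7035; S(4,4) = 6.4786
Terminal payoffs V(N, i) = max(K - S_T, 0):
  V(4,0) = 0.000000; V(4,1) = 0.000000; V(4,2) = 0.000000; V(4,3) = 0.386493; V(4,4) = 1.611394
Backward induction: V(k, i) = exp(-r*dt) * [p * V(k+1, i) + (1-p) * V(k+1, i+1)]; then take max(V_cont, immediate exercise) for American.
  V(3,0) = exp(-r*dt) * [p*0.000000 + (1-p)*0.000000] = 0.000000; exercise = 0.000000; V(3,0) = max -> 0.000000
  V(3,1) = exp(-r*dt) * [p*0.000000 + (1-p)*0.000000] = 0.000000; exercise = 0.000000; V(3,1) = max -> 0.000000
  V(3,2) = exp(-r*dt) * [p*0.000000 + (1-p)*0.386493] = 0.199786; exercise = 0.000000; V(3,2) = max -> 0.199786
  V(3,3) = exp(-r*dt) * [p*0.386493 + (1-p)*1.611394] = 1.019379; exercise = 1.025441; V(3,3) = max -> 1.025441
  V(2,0) = exp(-r*dt) * [p*0.000000 + (1-p)*0.000000] = 0.000000; exercise = 0.000000; V(2,0) = max -> 0.000000
  V(2,1) = exp(-r*dt) * [p*0.000000 + (1-p)*0.199786] = 0.103273; exercise = 0.000000; V(2,1) = max -> 0.103273
  V(2,2) = exp(-r*dt) * [p*0.199786 + (1-p)*1.025441] = 0.626434; exercise = 0.386493; V(2,2) = max -> 0.626434
  V(1,0) = exp(-r*dt) * [p*0.000000 + (1-p)*0.103273] = 0.053384; exercise = 0.000000; V(1,0) = max -> 0.053384
  V(1,1) = exp(-r*dt) * [p*0.103273 + (1-p)*0.626434] = 0.373628; exercise = 0.000000; V(1,1) = max -> 0.373628
  V(0,0) = exp(-r*dt) * [p*0.053384 + (1-p)*0.373628] = 0.218884; exercise = 0.000000; V(0,0) = max -> 0.218884


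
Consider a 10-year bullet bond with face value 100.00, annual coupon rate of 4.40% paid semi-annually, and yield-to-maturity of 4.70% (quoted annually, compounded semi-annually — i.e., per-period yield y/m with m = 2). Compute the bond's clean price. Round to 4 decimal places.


Coupon per period c = face * coupon_rate / m = 2.200000
Periods per year m = 2; per-period yield y/m = 0.023500
Number of cashflows N = 20
Cashflows (t years, CF_t, discount factor 1/(1+y/m)^(m*t), PV):
  t = 0.5000: CF_t = 2.200000, DF = 0.977040, PV = 2.149487
  t = 1.0000: CF_t = 2.200000, DF = 0.954606, PV = 2.100134
  t = 1.5000: CF_t = 2.200000, DF = 0.932688, PV = 2.051914
  t = 2.0000: CF_t = 2.200000, DF = 0.911273, PV = 2.004801
  t = 2.5000: CF_t = 2.200000, DF = 0.890350, PV = 1.958770
  t = 3.0000: CF_t = 2.200000, DF = 0.869907, PV = 1.913796
  t = 3.5000: CF_t = 2.200000, DF = 0.849934, PV = 1.869854
  t = 4.0000: CF_t = 2.200000, DF = 0.830419, PV = 1.826922
  t = 4.5000: CF_t = 2.200000, DF = 0.811352, PV = 1.784975
  t = 5.0000: CF_t = 2.200000, DF = 0.792723, PV = 1.743991
  t = 5.5000: CF_t = 2.200000, DF = 0.774522, PV = 1.703948
  t = 6.0000: CF_t = 2.200000, DF = 0.756739, PV = 1.664825
  t = 6.5000: CF_t = 2.200000, DF = 0.739363, PV = 1.626600
  t = 7.0000: CF_t = 2.200000, DF = 0.722387, PV = 1.589252
  t = 7.5000: CF_t = 2.200000, DF = 0.705801, PV = 1.552762
  t = 8.0000: CF_t = 2.200000, DF = 0.689596, PV = 1.517110
  t = 8.5000: CF_t = 2.200000, DF = 0.673762, PV = 1.482277
  t = 9.0000: CF_t = 2.200000, DF = 0.658292, PV = 1.448243
  t = 9.5000: CF_t = 2.200000, DF = 0.643178, PV = 1.414991
  t = 10.0000: CF_t = 102.200000, DF = 0.628410, PV = 64.223498
Price P = sum_t PV_t = 97.628149

Answer: Price = 97.6281


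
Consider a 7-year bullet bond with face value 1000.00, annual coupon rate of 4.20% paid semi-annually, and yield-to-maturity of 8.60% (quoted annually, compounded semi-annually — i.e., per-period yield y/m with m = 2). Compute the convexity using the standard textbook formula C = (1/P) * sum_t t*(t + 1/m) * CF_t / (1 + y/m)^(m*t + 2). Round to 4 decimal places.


Coupon per period c = face * coupon_rate / m = 21.000000
Periods per year m = 2; per-period yield y/m = 0.043000
Number of cashflows N = 14
Cashflows (t years, CF_t, discount factor 1/(1+y/m)^(m*t), PV):
  t = 0.5000: CF_t = 21.000000, DF = 0.958773, PV = 20.134228
  t = 1.0000: CF_t = 21.000000, DF = 0.919245, PV = 19.304150
  t = 1.5000: CF_t = 21.000000, DF = 0.881347, PV = 18.508293
  t = 2.0000: CF_t = 21.000000, DF = 0.845012, PV = 17.745248
  t = 2.5000: CF_t = 21.000000, DF = 0.810174, PV = 17.013660
  t = 3.0000: CF_t = 21.000000, DF = 0.776773, PV = 16.312234
  t = 3.5000: CF_t = 21.000000, DF = 0.744749, PV = 15.639726
  t = 4.0000: CF_t = 21.000000, DF = 0.714045, PV = 14.994943
  t = 4.5000: CF_t = 21.000000, DF = 0.684607, PV = 14.376743
  t = 5.0000: CF_t = 21.000000, DF = 0.656382, PV = 13.784030
  t = 5.5000: CF_t = 21.000000, DF = 0.629322, PV = 13.215753
  t = 6.0000: CF_t = 21.000000, DF = 0.603376, PV = 12.670904
  t = 6.5000: CF_t = 21.000000, DF = 0.578501, PV = 12.148518
  t = 7.0000: CF_t = 1021.000000, DF = 0.554651, PV = 566.298517
Price P = sum_t PV_t = 772.146946
Convexity numerator sum_t t*(t + 1/m) * CF_t / (1+y/m)^(m*t + 2):
  t = 0.5000: term = 9.254147
  t = 1.0000: term = 26.617871
  t = 1.5000: term = 51.040980
  t = 2.0000: term = 81.561170
  t = 2.5000: term = 117.297944
  t = 3.0000: term = 157.446904
  t = 3.5000: term = 201.274406
  t = 4.0000: term = 248.112540
  t = 4.5000: term = 297.354435
  t = 5.0000: term = 348.449854
  t = 5.5000: term = 400.901079
  t = 6.0000: term = 454.259045
  t = 6.5000: term = 508.119737
  t = 7.0000: term = 27329.778424
Convexity = (1/P) * sum = 30231.468539 / 772.146946 = 39.152481

Answer: Convexity = 39.1525


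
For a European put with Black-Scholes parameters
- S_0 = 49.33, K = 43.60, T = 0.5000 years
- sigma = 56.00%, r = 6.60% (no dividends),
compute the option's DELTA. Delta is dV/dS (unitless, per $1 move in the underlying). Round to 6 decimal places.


Answer: Delta = -0.276541

Derivation:
d1 = 0.5931496162; d2 = 0.1971698187
phi(d1) = 0.3345892005; exp(-qT) = 1.0000000000; exp(-rT) = 0.9675385596
N(-d1) = 0.2765405139
Delta = -exp(-qT) * N(-d1) = -1.0000000000 * 0.2765405139 = -0.276541


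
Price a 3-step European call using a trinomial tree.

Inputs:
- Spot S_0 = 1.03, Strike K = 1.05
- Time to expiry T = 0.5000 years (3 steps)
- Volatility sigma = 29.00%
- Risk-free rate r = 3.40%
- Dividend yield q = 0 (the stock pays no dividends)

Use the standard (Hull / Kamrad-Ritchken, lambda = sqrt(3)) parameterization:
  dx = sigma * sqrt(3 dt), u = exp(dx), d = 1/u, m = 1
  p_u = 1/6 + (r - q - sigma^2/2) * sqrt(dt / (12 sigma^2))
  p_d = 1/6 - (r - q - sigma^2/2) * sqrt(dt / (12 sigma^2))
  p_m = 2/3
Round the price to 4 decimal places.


dt = T/N = 0.166667; dx = sigma*sqrt(3*dt) = 0.205061
u = exp(dx) = 1.227600; d = 1/u = 0.814598
p_u = 0.163395, p_m = 0.666667, p_d = 0.169938
Discount per step: exp(-r*dt) = 0.994349
Stock lattice S(k, j) with j the centered position index:
  k=0: S(0,+0) = 1.0300
  k=1: S(1,-1) = 0.8390; S(1,+0) = 1.0300; S(1,+1) = 1.2644
  k=2: S(2,-2) = 0.6835; S(2,-1) = 0.8390; S(2,+0) = 1.0300; S(2,+1) = 1.2644; S(2,+2) = 1.5522
  k=3: S(3,-3) = 0.5568; S(3,-2) = 0.6835; S(3,-1) = 0.8390; S(3,+0) = 1.0300; S(3,+1) = 1.2644; S(3,+2) = 1.5522; S(3,+3) = 1.9055
Terminal payoffs V(N, j) = max(S_T - K, 0):
  V(3,-3) = 0.000000; V(3,-2) = 0.000000; V(3,-1) = 0.000000; V(3,+0) = 0.000000; V(3,+1) = 0.214428; V(3,+2) = 0.502212; V(3,+3) = 0.855495
Backward induction: V(k, j) = exp(-r*dt) * [p_u * V(k+1, j+1) + p_m * V(k+1, j) + p_d * V(k+1, j-1)]
  V(2,-2) = exp(-r*dt) * [p_u*0.000000 + p_m*0.000000 + p_d*0.000000] = 0.000000
  V(2,-1) = exp(-r*dt) * [p_u*0.000000 + p_m*0.000000 + p_d*0.000000] = 0.000000
  V(2,+0) = exp(-r*dt) * [p_u*0.214428 + p_m*0.000000 + p_d*0.000000] = 0.034839
  V(2,+1) = exp(-r*dt) * [p_u*0.502212 + p_m*0.214428 + p_d*0.000000] = 0.223739
  V(2,+2) = exp(-r*dt) * [p_u*0.855495 + p_m*0.502212 + p_d*0.214428] = 0.508143
  V(1,-1) = exp(-r*dt) * [p_u*0.034839 + p_m*0.000000 + p_d*0.000000] = 0.005660
  V(1,+0) = exp(-r*dt) * [p_u*0.223739 + p_m*0.034839 + p_d*0.000000] = 0.059446
  V(1,+1) = exp(-r*dt) * [p_u*0.508143 + p_m*0.223739 + p_d*0.034839] = 0.236763
  V(0,+0) = exp(-r*dt) * [p_u*0.236763 + p_m*0.059446 + p_d*0.005660] = 0.078830

Answer: Price = V(0,0) = 0.0788


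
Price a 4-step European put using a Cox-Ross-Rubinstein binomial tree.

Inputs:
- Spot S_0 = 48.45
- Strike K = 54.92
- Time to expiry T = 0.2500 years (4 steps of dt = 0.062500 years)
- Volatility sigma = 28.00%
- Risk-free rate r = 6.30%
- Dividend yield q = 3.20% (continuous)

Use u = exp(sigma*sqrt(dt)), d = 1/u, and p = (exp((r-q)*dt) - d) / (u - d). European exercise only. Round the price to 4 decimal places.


dt = T/N = 0.062500
u = exp(sigma*sqrt(dt)) = 1.072508; d = 1/u = 0.932394
p = (exp((r-q)*dt) - d) / (u - d) = 0.496349
Discount per step: exp(-r*dt) = 0.996070
Stock lattice S(k, i) with i counting down-moves:
  k=0: S(0,0) = 48.4500
  k=1: S(1,0) = 51.9630; S(1,1) = 45.1745
  k=2: S(2,0) = 55.7308; S(2,1) = 48.4500; S(2,2) = 42.1204
  k=3: S(3,0) = 59.7717; S(3,1) = 51.9630; S(3,2) = 45.1745; S(3,3) = 39.2728
  k=4: S(4,0) = 64.1056; S(4,1) = 55.7308; S(4,2) = 48.4500; S(4,3) = 42.1204; S(4,4) = 36.6177
Terminal payoffs V(N, i) = max(K - S_T, 0):
  V(4,0) = 0.000000; V(4,1) = 0.000000; V(4,2) = 6.470000; V(4,3) = 12.799593; V(4,4) = 18.302278
Backward induction: V(k, i) = exp(-r*dt) * [p * V(k+1, i) + (1-p) * V(k+1, i+1)].
  V(3,0) = exp(-r*dt) * [p*0.000000 + (1-p)*0.000000] = 0.000000
  V(3,1) = exp(-r*dt) * [p*0.000000 + (1-p)*6.470000] = 3.245819
  V(3,2) = exp(-r*dt) * [p*6.470000 + (1-p)*12.799593] = 9.619956
  V(3,3) = exp(-r*dt) * [p*12.799593 + (1-p)*18.302278] = 15.509838
  V(2,0) = exp(-r*dt) * [p*0.000000 + (1-p)*3.245819] = 1.628337
  V(2,1) = exp(-r*dt) * [p*3.245819 + (1-p)*9.619956] = 6.430791
  V(2,2) = exp(-r*dt) * [p*9.619956 + (1-p)*15.509838] = 12.536942
  V(1,0) = exp(-r*dt) * [p*1.628337 + (1-p)*6.430791] = 4.031196
  V(1,1) = exp(-r*dt) * [p*6.430791 + (1-p)*12.536942] = 9.468806
  V(0,0) = exp(-r*dt) * [p*4.031196 + (1-p)*9.468806] = 6.743253

Answer: Price = V(0,0) = 6.7433


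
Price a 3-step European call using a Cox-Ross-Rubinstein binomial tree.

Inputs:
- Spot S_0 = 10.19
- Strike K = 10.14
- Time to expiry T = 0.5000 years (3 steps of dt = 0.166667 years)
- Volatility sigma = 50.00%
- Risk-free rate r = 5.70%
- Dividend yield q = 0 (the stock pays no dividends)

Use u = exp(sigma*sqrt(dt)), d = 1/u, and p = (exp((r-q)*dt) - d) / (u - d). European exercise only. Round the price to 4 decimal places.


Answer: Price = V(0,0) = 1.6962

Derivation:
dt = T/N = 0.166667
u = exp(sigma*sqrt(dt)) = 1.226450; d = 1/u = 0.815361
p = (exp((r-q)*dt) - d) / (u - d) = 0.472365
Discount per step: exp(-r*dt) = 0.990545
Stock lattice S(k, i) with i counting down-moves:
  k=0: S(0,0) = 10.1900
  k=1: S(1,0) = 12.4975; S(1,1) = 8.3085
  k=2: S(2,0) = 15.3276; S(2,1) = 10.1900; S(2,2) = 6.7745
  k=3: S(3,0) = 18.7985; S(3,1) = 12.4975; S(3,2) = 8.3085; S(3,3) = 5.5236
Terminal payoffs V(N, i) = max(S_T - K, 0):
  V(3,0) = 8.658541; V(3,1) = 2.357530; V(3,2) = 0.000000; V(3,3) = 0.000000
Backward induction: V(k, i) = exp(-r*dt) * [p * V(k+1, i) + (1-p) * V(k+1, i+1)].
  V(2,0) = exp(-r*dt) * [p*8.658541 + (1-p)*2.357530] = 5.283474
  V(2,1) = exp(-r*dt) * [p*2.357530 + (1-p)*0.000000] = 1.103085
  V(2,2) = exp(-r*dt) * [p*0.000000 + (1-p)*0.000000] = 0.000000
  V(1,0) = exp(-r*dt) * [p*5.283474 + (1-p)*1.103085] = 3.048654
  V(1,1) = exp(-r*dt) * [p*1.103085 + (1-p)*0.000000] = 0.516132
  V(0,0) = exp(-r*dt) * [p*3.048654 + (1-p)*0.516132] = 1.696215


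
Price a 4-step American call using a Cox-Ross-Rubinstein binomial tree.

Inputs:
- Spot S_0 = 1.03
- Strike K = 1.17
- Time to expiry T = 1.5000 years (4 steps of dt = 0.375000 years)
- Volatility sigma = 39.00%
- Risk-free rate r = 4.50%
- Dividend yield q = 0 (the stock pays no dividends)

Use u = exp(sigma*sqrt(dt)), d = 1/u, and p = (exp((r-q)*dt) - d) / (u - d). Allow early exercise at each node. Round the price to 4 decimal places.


Answer: Price = V(0,0) = 0.1759

Derivation:
dt = T/N = 0.375000
u = exp(sigma*sqrt(dt)) = 1.269757; d = 1/u = 0.787552
p = (exp((r-q)*dt) - d) / (u - d) = 0.475868
Discount per step: exp(-r*dt) = 0.983267
Stock lattice S(k, i) with i counting down-moves:
  k=0: S(0,0) = 1.0300
  k=1: S(1,0) = 1.3078; S(1,1) = 0.8112
  k=2: S(2,0) = 1.6607; S(2,1) = 1.0300; S(2,2) = 0.6388
  k=3: S(3,0) = 2.1086; S(3,1) = 1.3078; S(3,2) = 0.8112; S(3,3) = 0.5031
  k=4: S(4,0) = 2.6774; S(4,1) = 1.6607; S(4,2) = 1.0300; S(4,3) = 0.6388; S(4,4) = 0.3962
Terminal payoffs V(N, i) = max(S_T - K, 0):
  V(4,0) = 1.507436; V(4,1) = 0.490650; V(4,2) = 0.000000; V(4,3) = 0.000000; V(4,4) = 0.000000
Backward induction: V(k, i) = exp(-r*dt) * [p * V(k+1, i) + (1-p) * V(k+1, i+1)]; then take max(V_cont, immediate exercise) for American.
  V(3,0) = exp(-r*dt) * [p*1.507436 + (1-p)*0.490650] = 0.958200; exercise = 0.938622; V(3,0) = max -> 0.958200
  V(3,1) = exp(-r*dt) * [p*0.490650 + (1-p)*0.000000] = 0.229578; exercise = 0.137849; V(3,1) = max -> 0.229578
  V(3,2) = exp(-r*dt) * [p*0.000000 + (1-p)*0.000000] = 0.000000; exercise = 0.000000; V(3,2) = max -> 0.000000
  V(3,3) = exp(-r*dt) * [p*0.000000 + (1-p)*0.000000] = 0.000000; exercise = 0.000000; V(3,3) = max -> 0.000000
  V(2,0) = exp(-r*dt) * [p*0.958200 + (1-p)*0.229578] = 0.566663; exercise = 0.490650; V(2,0) = max -> 0.566663
  V(2,1) = exp(-r*dt) * [p*0.229578 + (1-p)*0.000000] = 0.107421; exercise = 0.000000; V(2,1) = max -> 0.107421
  V(2,2) = exp(-r*dt) * [p*0.000000 + (1-p)*0.000000] = 0.000000; exercise = 0.000000; V(2,2) = max -> 0.000000
  V(1,0) = exp(-r*dt) * [p*0.566663 + (1-p)*0.107421] = 0.320505; exercise = 0.137849; V(1,0) = max -> 0.320505
  V(1,1) = exp(-r*dt) * [p*0.107421 + (1-p)*0.000000] = 0.050263; exercise = 0.000000; V(1,1) = max -> 0.050263
  V(0,0) = exp(-r*dt) * [p*0.320505 + (1-p)*0.050263] = 0.175870; exercise = 0.000000; V(0,0) = max -> 0.175870


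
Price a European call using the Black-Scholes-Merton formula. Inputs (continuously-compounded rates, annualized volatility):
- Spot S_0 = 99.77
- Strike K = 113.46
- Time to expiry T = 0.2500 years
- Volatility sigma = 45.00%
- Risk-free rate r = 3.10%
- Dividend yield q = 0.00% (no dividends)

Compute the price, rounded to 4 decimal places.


d1 = (ln(S/K) + (r - q + 0.5*sigma^2) * T) / (sigma * sqrt(T)) = -0.42453473
d2 = d1 - sigma * sqrt(T) = -0.64953473
exp(-rT) = 0.99227995; exp(-qT) = 1.00000000
C = S_0 * exp(-qT) * N(d1) - K * exp(-rT) * N(d2)
N(d1) = 0.33558794; N(d2) = 0.25799640
C = 99.7700 * 1.00000000 * 0.33558794 - 113.4600 * 0.99227995 * 0.25799640 = 4.4353

Answer: Price = 4.4353


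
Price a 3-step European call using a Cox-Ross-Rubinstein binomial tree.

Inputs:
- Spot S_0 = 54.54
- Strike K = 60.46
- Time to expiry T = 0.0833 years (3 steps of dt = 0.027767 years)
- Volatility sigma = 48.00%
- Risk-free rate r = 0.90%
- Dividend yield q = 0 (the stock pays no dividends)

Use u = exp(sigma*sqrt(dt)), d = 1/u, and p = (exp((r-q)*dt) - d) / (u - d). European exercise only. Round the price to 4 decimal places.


dt = T/N = 0.027767
u = exp(sigma*sqrt(dt)) = 1.083270; d = 1/u = 0.923131
p = (exp((r-q)*dt) - d) / (u - d) = 0.481575
Discount per step: exp(-r*dt) = 0.999750
Stock lattice S(k, i) with i counting down-moves:
  k=0: S(0,0) = 54.5400
  k=1: S(1,0) = 59.0815; S(1,1) = 50.3476
  k=2: S(2,0) = 64.0012; S(2,1) = 54.5400; S(2,2) = 46.4774
  k=3: S(3,0) = 69.3306; S(3,1) = 59.0815; S(3,2) = 50.3476; S(3,3) = 42.9047
Terminal payoffs V(N, i) = max(S_T - K, 0):
  V(3,0) = 8.870600; V(3,1) = 0.000000; V(3,2) = 0.000000; V(3,3) = 0.000000
Backward induction: V(k, i) = exp(-r*dt) * [p * V(k+1, i) + (1-p) * V(k+1, i+1)].
  V(2,0) = exp(-r*dt) * [p*8.870600 + (1-p)*0.000000] = 4.270795
  V(2,1) = exp(-r*dt) * [p*0.000000 + (1-p)*0.000000] = 0.000000
  V(2,2) = exp(-r*dt) * [p*0.000000 + (1-p)*0.000000] = 0.000000
  V(1,0) = exp(-r*dt) * [p*4.270795 + (1-p)*0.000000] = 2.056196
  V(1,1) = exp(-r*dt) * [p*0.000000 + (1-p)*0.000000] = 0.000000
  V(0,0) = exp(-r*dt) * [p*2.056196 + (1-p)*0.000000] = 0.989966

Answer: Price = V(0,0) = 0.9900


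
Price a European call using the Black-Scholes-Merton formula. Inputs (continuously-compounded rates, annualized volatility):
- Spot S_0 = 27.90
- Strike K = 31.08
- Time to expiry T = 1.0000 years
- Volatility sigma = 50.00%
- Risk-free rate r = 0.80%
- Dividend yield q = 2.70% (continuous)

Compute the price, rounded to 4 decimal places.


d1 = (ln(S/K) + (r - q + 0.5*sigma^2) * T) / (sigma * sqrt(T)) = -0.00387567
d2 = d1 - sigma * sqrt(T) = -0.50387567
exp(-rT) = 0.99203191; exp(-qT) = 0.97336124
C = S_0 * exp(-qT) * N(d1) - K * exp(-rT) * N(d2)
N(d1) = 0.49845383; N(d2) = 0.30717437
C = 27.9000 * 0.97336124 * 0.49845383 - 31.0800 * 0.99203191 * 0.30717437 = 4.0655

Answer: Price = 4.0655


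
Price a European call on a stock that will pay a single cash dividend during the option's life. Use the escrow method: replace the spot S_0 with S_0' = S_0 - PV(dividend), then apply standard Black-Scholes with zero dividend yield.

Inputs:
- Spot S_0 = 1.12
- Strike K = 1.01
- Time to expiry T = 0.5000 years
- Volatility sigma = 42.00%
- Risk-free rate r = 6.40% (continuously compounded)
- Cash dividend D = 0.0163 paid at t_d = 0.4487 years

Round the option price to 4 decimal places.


Answer: Price = 0.1959

Derivation:
PV(D) = D * exp(-r * t_d) = 0.0163 * 0.97169161 = 0.01583857
S_0' = S_0 - PV(D) = 1.1200 - 0.01583857 = 1.10416143
d1 = (ln(S_0'/K) + (r + sigma^2/2)*T) / (sigma*sqrt(T)) = 0.55637797
d2 = d1 - sigma*sqrt(T) = 0.25939312
exp(-rT) = 0.96850658
N(d1) = 0.71102375; N(d2) = 0.60233403
C = S_0' * N(d1) - K * exp(-rT) * N(d2) = 1.10416143 * 0.71102375 - 1.0100 * 0.96850658 * 0.60233403 = 0.1959


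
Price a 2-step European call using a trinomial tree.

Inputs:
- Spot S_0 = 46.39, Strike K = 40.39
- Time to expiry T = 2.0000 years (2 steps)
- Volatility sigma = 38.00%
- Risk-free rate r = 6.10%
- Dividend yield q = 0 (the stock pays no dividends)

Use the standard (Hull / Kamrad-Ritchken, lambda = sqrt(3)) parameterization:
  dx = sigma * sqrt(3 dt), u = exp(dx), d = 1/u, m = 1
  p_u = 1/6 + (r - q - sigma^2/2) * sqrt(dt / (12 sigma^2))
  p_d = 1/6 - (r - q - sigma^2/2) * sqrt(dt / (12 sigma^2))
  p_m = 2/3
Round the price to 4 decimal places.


dt = T/N = 1.000000; dx = sigma*sqrt(3*dt) = 0.658179
u = exp(dx) = 1.931273; d = 1/u = 0.517793
p_u = 0.158158, p_m = 0.666667, p_d = 0.175175
Discount per step: exp(-r*dt) = 0.940823
Stock lattice S(k, j) with j the centered position index:
  k=0: S(0,+0) = 46.3900
  k=1: S(1,-1) = 24.0204; S(1,+0) = 46.3900; S(1,+1) = 89.5917
  k=2: S(2,-2) = 12.4376; S(2,-1) = 24.0204; S(2,+0) = 46.3900; S(2,+1) = 89.5917; S(2,+2) = 173.0261
Terminal payoffs V(N, j) = max(S_T - K, 0):
  V(2,-2) = 0.000000; V(2,-1) = 0.000000; V(2,+0) = 6.000000; V(2,+1) = 49.201749; V(2,+2) = 132.636114
Backward induction: V(k, j) = exp(-r*dt) * [p_u * V(k+1, j+1) + p_m * V(k+1, j) + p_d * V(k+1, j-1)]
  V(1,-1) = exp(-r*dt) * [p_u*6.000000 + p_m*0.000000 + p_d*0.000000] = 0.892794
  V(1,+0) = exp(-r*dt) * [p_u*49.201749 + p_m*6.000000 + p_d*0.000000] = 11.084466
  V(1,+1) = exp(-r*dt) * [p_u*132.636114 + p_m*49.201749 + p_d*6.000000] = 51.585079
  V(0,+0) = exp(-r*dt) * [p_u*51.585079 + p_m*11.084466 + p_d*0.892794] = 14.775300

Answer: Price = V(0,0) = 14.7753


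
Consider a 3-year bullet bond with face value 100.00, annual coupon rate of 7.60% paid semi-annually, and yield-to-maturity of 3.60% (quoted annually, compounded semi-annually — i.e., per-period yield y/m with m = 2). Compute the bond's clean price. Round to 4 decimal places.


Coupon per period c = face * coupon_rate / m = 3.800000
Periods per year m = 2; per-period yield y/m = 0.018000
Number of cashflows N = 6
Cashflows (t years, CF_t, discount factor 1/(1+y/m)^(m*t), PV):
  t = 0.5000: CF_t = 3.800000, DF = 0.982318, PV = 3.732809
  t = 1.0000: CF_t = 3.800000, DF = 0.964949, PV = 3.666807
  t = 1.5000: CF_t = 3.800000, DF = 0.947887, PV = 3.601971
  t = 2.0000: CF_t = 3.800000, DF = 0.931127, PV = 3.538282
  t = 2.5000: CF_t = 3.800000, DF = 0.914663, PV = 3.475719
  t = 3.0000: CF_t = 103.800000, DF = 0.898490, PV = 93.263280
Price P = sum_t PV_t = 111.278870

Answer: Price = 111.2789


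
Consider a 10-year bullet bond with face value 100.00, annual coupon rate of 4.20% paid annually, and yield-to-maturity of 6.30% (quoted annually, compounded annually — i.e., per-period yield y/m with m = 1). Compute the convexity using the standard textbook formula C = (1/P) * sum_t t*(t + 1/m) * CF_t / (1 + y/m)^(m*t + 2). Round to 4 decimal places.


Answer: Convexity = 74.4641

Derivation:
Coupon per period c = face * coupon_rate / m = 4.200000
Periods per year m = 1; per-period yield y/m = 0.063000
Number of cashflows N = 10
Cashflows (t years, CF_t, discount factor 1/(1+y/m)^(m*t), PV):
  t = 1.0000: CF_t = 4.200000, DF = 0.940734, PV = 3.951082
  t = 2.0000: CF_t = 4.200000, DF = 0.884980, PV = 3.716916
  t = 3.0000: CF_t = 4.200000, DF = 0.832531, PV = 3.496629
  t = 4.0000: CF_t = 4.200000, DF = 0.783190, PV = 3.289397
  t = 5.0000: CF_t = 4.200000, DF = 0.736773, PV = 3.094446
  t = 6.0000: CF_t = 4.200000, DF = 0.693107, PV = 2.911050
  t = 7.0000: CF_t = 4.200000, DF = 0.652029, PV = 2.738523
  t = 8.0000: CF_t = 4.200000, DF = 0.613386, PV = 2.576221
  t = 9.0000: CF_t = 4.200000, DF = 0.577033, PV = 2.423538
  t = 10.0000: CF_t = 104.200000, DF = 0.542834, PV = 56.563344
Price P = sum_t PV_t = 84.761146
Convexity numerator sum_t t*(t + 1/m) * CF_t / (1+y/m)^(m*t + 2):
  t = 1.0000: term = 6.993257
  t = 2.0000: term = 19.736379
  t = 3.0000: term = 37.133357
  t = 4.0000: term = 58.221005
  t = 5.0000: term = 82.155699
  t = 6.0000: term = 108.201296
  t = 7.0000: term = 135.718152
  t = 8.0000: term = 164.153120
  t = 9.0000: term = 193.030480
  t = 10.0000: term = 5506.317249
Convexity = (1/P) * sum = 6311.659994 / 84.761146 = 74.464071


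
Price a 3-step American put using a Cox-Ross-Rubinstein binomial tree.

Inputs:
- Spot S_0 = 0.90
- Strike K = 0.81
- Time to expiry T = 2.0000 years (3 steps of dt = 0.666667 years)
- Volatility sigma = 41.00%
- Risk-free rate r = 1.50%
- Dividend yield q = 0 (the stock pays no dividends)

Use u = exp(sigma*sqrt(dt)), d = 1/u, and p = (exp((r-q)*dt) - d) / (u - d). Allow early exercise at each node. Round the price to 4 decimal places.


Answer: Price = V(0,0) = 0.1554

Derivation:
dt = T/N = 0.666667
u = exp(sigma*sqrt(dt)) = 1.397610; d = 1/u = 0.715507
p = (exp((r-q)*dt) - d) / (u - d) = 0.431816
Discount per step: exp(-r*dt) = 0.990050
Stock lattice S(k, i) with i counting down-moves:
  k=0: S(0,0) = 0.9000
  k=1: S(1,0) = 1.2578; S(1,1) = 0.6440
  k=2: S(2,0) = 1.7580; S(2,1) = 0.9000; S(2,2) = 0.4608
  k=3: S(3,0) = 2.4570; S(3,1) = 1.2578; S(3,2) = 0.6440; S(3,3) = 0.3297
Terminal payoffs V(N, i) = max(K - S_T, 0):
  V(3,0) = 0.000000; V(3,1) = 0.000000; V(3,2) = 0.166044; V(3,3) = 0.480326
Backward induction: V(k, i) = exp(-r*dt) * [p * V(k+1, i) + (1-p) * V(k+1, i+1)]; then take max(V_cont, immediate exercise) for American.
  V(2,0) = exp(-r*dt) * [p*0.000000 + (1-p)*0.000000] = 0.000000; exercise = 0.000000; V(2,0) = max -> 0.000000
  V(2,1) = exp(-r*dt) * [p*0.000000 + (1-p)*0.166044] = 0.093405; exercise = 0.000000; V(2,1) = max -> 0.093405
  V(2,2) = exp(-r*dt) * [p*0.166044 + (1-p)*0.480326] = 0.341185; exercise = 0.349244; V(2,2) = max -> 0.349244
  V(1,0) = exp(-r*dt) * [p*0.000000 + (1-p)*0.093405] = 0.052543; exercise = 0.000000; V(1,0) = max -> 0.052543
  V(1,1) = exp(-r*dt) * [p*0.093405 + (1-p)*0.349244] = 0.236393; exercise = 0.166044; V(1,1) = max -> 0.236393
  V(0,0) = exp(-r*dt) * [p*0.052543 + (1-p)*0.236393] = 0.155441; exercise = 0.000000; V(0,0) = max -> 0.155441


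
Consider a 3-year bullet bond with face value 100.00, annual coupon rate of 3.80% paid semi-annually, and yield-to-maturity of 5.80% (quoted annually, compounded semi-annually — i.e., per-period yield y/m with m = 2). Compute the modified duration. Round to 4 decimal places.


Answer: Modified duration = 2.7784

Derivation:
Coupon per period c = face * coupon_rate / m = 1.900000
Periods per year m = 2; per-period yield y/m = 0.029000
Number of cashflows N = 6
Cashflows (t years, CF_t, discount factor 1/(1+y/m)^(m*t), PV):
  t = 0.5000: CF_t = 1.900000, DF = 0.971817, PV = 1.846453
  t = 1.0000: CF_t = 1.900000, DF = 0.944429, PV = 1.794415
  t = 1.5000: CF_t = 1.900000, DF = 0.917812, PV = 1.743843
  t = 2.0000: CF_t = 1.900000, DF = 0.891946, PV = 1.694697
  t = 2.5000: CF_t = 1.900000, DF = 0.866808, PV = 1.646936
  t = 3.0000: CF_t = 101.900000, DF = 0.842379, PV = 85.838464
Price P = sum_t PV_t = 94.564808
First compute Macaulay numerator sum_t t * PV_t:
  t * PV_t at t = 0.5000: 0.923226
  t * PV_t at t = 1.0000: 1.794415
  t * PV_t at t = 1.5000: 2.615765
  t * PV_t at t = 2.0000: 3.389394
  t * PV_t at t = 2.5000: 4.117340
  t * PV_t at t = 3.0000: 257.515391
Macaulay duration D = 270.355531 / 94.564808 = 2.858944
Modified duration = D / (1 + y/m) = 2.858944 / (1 + 0.029000) = 2.778372


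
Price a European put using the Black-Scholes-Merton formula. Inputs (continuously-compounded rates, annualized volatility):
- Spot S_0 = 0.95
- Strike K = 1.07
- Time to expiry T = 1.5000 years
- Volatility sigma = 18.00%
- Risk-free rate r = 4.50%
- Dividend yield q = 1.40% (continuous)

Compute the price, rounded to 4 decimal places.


d1 = (ln(S/K) + (r - q + 0.5*sigma^2) * T) / (sigma * sqrt(T)) = -0.21842165
d2 = d1 - sigma * sqrt(T) = -0.43887573
exp(-rT) = 0.93472772; exp(-qT) = 0.97921896
P = K * exp(-rT) * N(-d2) - S_0 * exp(-qT) * N(-d1)
N(-d1) = 0.58644970; N(-d2) = 0.66962421
P = 1.0700 * 0.93472772 * 0.66962421 - 0.9500 * 0.97921896 * 0.58644970 = 0.1242

Answer: Price = 0.1242


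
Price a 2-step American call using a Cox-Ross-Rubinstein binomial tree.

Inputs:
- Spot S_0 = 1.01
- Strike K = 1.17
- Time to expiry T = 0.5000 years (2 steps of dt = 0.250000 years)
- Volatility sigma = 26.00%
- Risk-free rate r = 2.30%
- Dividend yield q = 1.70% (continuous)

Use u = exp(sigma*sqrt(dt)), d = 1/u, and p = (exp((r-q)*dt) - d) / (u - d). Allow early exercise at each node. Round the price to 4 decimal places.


dt = T/N = 0.250000
u = exp(sigma*sqrt(dt)) = 1.138828; d = 1/u = 0.878095
p = (exp((r-q)*dt) - d) / (u - d) = 0.473303
Discount per step: exp(-r*dt) = 0.994266
Stock lattice S(k, i) with i counting down-moves:
  k=0: S(0,0) = 1.0100
  k=1: S(1,0) = 1.1502; S(1,1) = 0.8869
  k=2: S(2,0) = 1.3099; S(2,1) = 1.0100; S(2,2) = 0.7788
Terminal payoffs V(N, i) = max(S_T - K, 0):
  V(2,0) = 0.139899; V(2,1) = 0.000000; V(2,2) = 0.000000
Backward induction: V(k, i) = exp(-r*dt) * [p * V(k+1, i) + (1-p) * V(k+1, i+1)]; then take max(V_cont, immediate exercise) for American.
  V(1,0) = exp(-r*dt) * [p*0.139899 + (1-p)*0.000000] = 0.065835; exercise = 0.000000; V(1,0) = max -> 0.065835
  V(1,1) = exp(-r*dt) * [p*0.000000 + (1-p)*0.000000] = 0.000000; exercise = 0.000000; V(1,1) = max -> 0.000000
  V(0,0) = exp(-r*dt) * [p*0.065835 + (1-p)*0.000000] = 0.030981; exercise = 0.000000; V(0,0) = max -> 0.030981

Answer: Price = V(0,0) = 0.0310


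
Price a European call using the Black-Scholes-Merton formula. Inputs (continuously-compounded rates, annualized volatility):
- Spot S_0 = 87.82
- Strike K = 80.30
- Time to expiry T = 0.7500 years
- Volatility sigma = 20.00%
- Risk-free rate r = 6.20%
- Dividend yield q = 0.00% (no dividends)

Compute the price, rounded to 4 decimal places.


d1 = (ln(S/K) + (r - q + 0.5*sigma^2) * T) / (sigma * sqrt(T)) = 0.87191232
d2 = d1 - sigma * sqrt(T) = 0.69870724
exp(-rT) = 0.95456456; exp(-qT) = 1.00000000
C = S_0 * exp(-qT) * N(d1) - K * exp(-rT) * N(d2)
N(d1) = 0.80837189; N(d2) = 0.75763250
C = 87.8200 * 1.00000000 * 0.80837189 - 80.3000 * 0.95456456 * 0.75763250 = 12.9175

Answer: Price = 12.9175


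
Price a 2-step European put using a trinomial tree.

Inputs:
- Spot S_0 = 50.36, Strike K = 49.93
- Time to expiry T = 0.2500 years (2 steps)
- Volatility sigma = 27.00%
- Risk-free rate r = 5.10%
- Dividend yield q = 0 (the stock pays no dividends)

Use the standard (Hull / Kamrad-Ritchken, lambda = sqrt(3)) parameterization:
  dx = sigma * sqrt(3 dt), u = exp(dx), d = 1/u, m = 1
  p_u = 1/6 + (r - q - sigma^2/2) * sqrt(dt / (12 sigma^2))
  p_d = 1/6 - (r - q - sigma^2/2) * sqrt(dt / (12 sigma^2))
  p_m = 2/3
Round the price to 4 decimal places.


Answer: Price = V(0,0) = 1.8897

Derivation:
dt = T/N = 0.125000; dx = sigma*sqrt(3*dt) = 0.165341
u = exp(dx) = 1.179795; d = 1/u = 0.847605
p_u = 0.172167, p_m = 0.666667, p_d = 0.161167
Discount per step: exp(-r*dt) = 0.993645
Stock lattice S(k, j) with j the centered position index:
  k=0: S(0,+0) = 50.3600
  k=1: S(1,-1) = 42.6854; S(1,+0) = 50.3600; S(1,+1) = 59.4145
  k=2: S(2,-2) = 36.1803; S(2,-1) = 42.6854; S(2,+0) = 50.3600; S(2,+1) = 59.4145; S(2,+2) = 70.0969
Terminal payoffs V(N, j) = max(K - S_T, 0):
  V(2,-2) = 13.749652; V(2,-1) = 7.244612; V(2,+0) = 0.000000; V(2,+1) = 0.000000; V(2,+2) = 0.000000
Backward induction: V(k, j) = exp(-r*dt) * [p_u * V(k+1, j+1) + p_m * V(k+1, j) + p_d * V(k+1, j-1)]
  V(1,-1) = exp(-r*dt) * [p_u*0.000000 + p_m*7.244612 + p_d*13.749652] = 7.000953
  V(1,+0) = exp(-r*dt) * [p_u*0.000000 + p_m*0.000000 + p_d*7.244612] = 1.160170
  V(1,+1) = exp(-r*dt) * [p_u*0.000000 + p_m*0.000000 + p_d*0.000000] = 0.000000
  V(0,+0) = exp(-r*dt) * [p_u*0.000000 + p_m*1.160170 + p_d*7.000953] = 1.889682


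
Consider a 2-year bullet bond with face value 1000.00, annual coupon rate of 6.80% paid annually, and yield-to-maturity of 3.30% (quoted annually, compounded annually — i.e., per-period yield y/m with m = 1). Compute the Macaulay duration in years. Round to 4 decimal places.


Answer: Macaulay duration = 1.9383 years

Derivation:
Coupon per period c = face * coupon_rate / m = 68.000000
Periods per year m = 1; per-period yield y/m = 0.033000
Number of cashflows N = 2
Cashflows (t years, CF_t, discount factor 1/(1+y/m)^(m*t), PV):
  t = 1.0000: CF_t = 68.000000, DF = 0.968054, PV = 65.827686
  t = 2.0000: CF_t = 1068.000000, DF = 0.937129, PV = 1000.853724
Price P = sum_t PV_t = 1066.681411
Macaulay numerator sum_t t * PV_t:
  t * PV_t at t = 1.0000: 65.827686
  t * PV_t at t = 2.0000: 2001.707449
Macaulay duration D = (sum_t t * PV_t) / P = 2067.535135 / 1066.681411 = 1.938287


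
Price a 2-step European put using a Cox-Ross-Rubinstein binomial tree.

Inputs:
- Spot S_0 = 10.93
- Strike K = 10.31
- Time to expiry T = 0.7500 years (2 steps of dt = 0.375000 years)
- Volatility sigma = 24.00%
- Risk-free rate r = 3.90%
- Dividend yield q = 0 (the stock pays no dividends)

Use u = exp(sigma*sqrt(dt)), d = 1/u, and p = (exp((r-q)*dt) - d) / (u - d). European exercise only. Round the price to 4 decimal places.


dt = T/N = 0.375000
u = exp(sigma*sqrt(dt)) = 1.158319; d = 1/u = 0.863320
p = (exp((r-q)*dt) - d) / (u - d) = 0.513265
Discount per step: exp(-r*dt) = 0.985481
Stock lattice S(k, i) with i counting down-moves:
  k=0: S(0,0) = 10.9300
  k=1: S(1,0) = 12.6604; S(1,1) = 9.4361
  k=2: S(2,0) = 14.6648; S(2,1) = 10.9300; S(2,2) = 8.1464
Terminal payoffs V(N, i) = max(K - S_T, 0):
  V(2,0) = 0.000000; V(2,1) = 0.000000; V(2,2) = 2.163629
Backward induction: V(k, i) = exp(-r*dt) * [p * V(k+1, i) + (1-p) * V(k+1, i+1)].
  V(1,0) = exp(-r*dt) * [p*0.000000 + (1-p)*0.000000] = 0.000000
  V(1,1) = exp(-r*dt) * [p*0.000000 + (1-p)*2.163629] = 1.037825
  V(0,0) = exp(-r*dt) * [p*0.000000 + (1-p)*1.037825] = 0.497812

Answer: Price = V(0,0) = 0.4978


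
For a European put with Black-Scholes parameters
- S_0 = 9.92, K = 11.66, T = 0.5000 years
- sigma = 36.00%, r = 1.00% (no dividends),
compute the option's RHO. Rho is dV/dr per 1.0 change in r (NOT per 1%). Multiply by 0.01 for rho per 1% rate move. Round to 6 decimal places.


d1 = -0.4879479110; d2 = -0.7425063522
phi(d1) = 0.3541675704; exp(-qT) = 1.0000000000; exp(-rT) = 0.9950124792
N(-d2) = 0.7711096977
Rho = -K*T*exp(-rT)*N(-d2) = -11.6600 * 0.5000 * 0.9950124792 * 0.7711096977 = -4.473148

Answer: Rho = -4.473148


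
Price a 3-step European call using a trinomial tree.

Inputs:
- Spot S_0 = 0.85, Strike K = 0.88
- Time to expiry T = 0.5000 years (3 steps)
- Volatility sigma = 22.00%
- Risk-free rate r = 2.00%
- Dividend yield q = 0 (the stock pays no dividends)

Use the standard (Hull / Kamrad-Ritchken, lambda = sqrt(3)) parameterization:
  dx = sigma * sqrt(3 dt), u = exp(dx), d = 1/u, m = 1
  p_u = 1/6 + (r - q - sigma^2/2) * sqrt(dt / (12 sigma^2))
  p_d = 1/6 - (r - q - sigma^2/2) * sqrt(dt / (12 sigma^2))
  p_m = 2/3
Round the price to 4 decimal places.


Answer: Price = V(0,0) = 0.0432

Derivation:
dt = T/N = 0.166667; dx = sigma*sqrt(3*dt) = 0.155563
u = exp(dx) = 1.168316; d = 1/u = 0.855933
p_u = 0.164417, p_m = 0.666667, p_d = 0.168917
Discount per step: exp(-r*dt) = 0.996672
Stock lattice S(k, j) with j the centered position index:
  k=0: S(0,+0) = 0.8500
  k=1: S(1,-1) = 0.7275; S(1,+0) = 0.8500; S(1,+1) = 0.9931
  k=2: S(2,-2) = 0.6227; S(2,-1) = 0.7275; S(2,+0) = 0.8500; S(2,+1) = 0.9931; S(2,+2) = 1.1602
  k=3: S(3,-3) = 0.5330; S(3,-2) = 0.6227; S(3,-1) = 0.7275; S(3,+0) = 0.8500; S(3,+1) = 0.9931; S(3,+2) = 1.1602; S(3,+3) = 1.3555
Terminal payoffs V(N, j) = max(S_T - K, 0):
  V(3,-3) = 0.000000; V(3,-2) = 0.000000; V(3,-1) = 0.000000; V(3,+0) = 0.000000; V(3,+1) = 0.113069; V(3,+2) = 0.280218; V(3,+3) = 0.475502
Backward induction: V(k, j) = exp(-r*dt) * [p_u * V(k+1, j+1) + p_m * V(k+1, j) + p_d * V(k+1, j-1)]
  V(2,-2) = exp(-r*dt) * [p_u*0.000000 + p_m*0.000000 + p_d*0.000000] = 0.000000
  V(2,-1) = exp(-r*dt) * [p_u*0.000000 + p_m*0.000000 + p_d*0.000000] = 0.000000
  V(2,+0) = exp(-r*dt) * [p_u*0.113069 + p_m*0.000000 + p_d*0.000000] = 0.018529
  V(2,+1) = exp(-r*dt) * [p_u*0.280218 + p_m*0.113069 + p_d*0.000000] = 0.121048
  V(2,+2) = exp(-r*dt) * [p_u*0.475502 + p_m*0.280218 + p_d*0.113069] = 0.283146
  V(1,-1) = exp(-r*dt) * [p_u*0.018529 + p_m*0.000000 + p_d*0.000000] = 0.003036
  V(1,+0) = exp(-r*dt) * [p_u*0.121048 + p_m*0.018529 + p_d*0.000000] = 0.032147
  V(1,+1) = exp(-r*dt) * [p_u*0.283146 + p_m*0.121048 + p_d*0.018529] = 0.129948
  V(0,+0) = exp(-r*dt) * [p_u*0.129948 + p_m*0.032147 + p_d*0.003036] = 0.043166


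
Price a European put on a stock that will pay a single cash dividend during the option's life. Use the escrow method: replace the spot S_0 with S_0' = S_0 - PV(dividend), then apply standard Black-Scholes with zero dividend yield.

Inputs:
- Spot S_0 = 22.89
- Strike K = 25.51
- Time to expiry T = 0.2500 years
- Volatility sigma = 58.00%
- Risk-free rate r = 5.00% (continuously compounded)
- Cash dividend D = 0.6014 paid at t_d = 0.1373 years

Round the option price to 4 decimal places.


Answer: Price = 4.4254

Derivation:
PV(D) = D * exp(-r * t_d) = 0.6014 * 0.99315851 = 0.59728553
S_0' = S_0 - PV(D) = 22.8900 - 0.59728553 = 22.29271447
d1 = (ln(S_0'/K) + (r + sigma^2/2)*T) / (sigma*sqrt(T)) = -0.27676073
d2 = d1 - sigma*sqrt(T) = -0.56676073
exp(-rT) = 0.98757780
N(-d1) = 0.60901808; N(-d2) = 0.71456162
P = K * exp(-rT) * N(-d2) - S_0' * N(-d1) = 25.5100 * 0.98757780 * 0.71456162 - 22.29271447 * 0.60901808 = 4.4254


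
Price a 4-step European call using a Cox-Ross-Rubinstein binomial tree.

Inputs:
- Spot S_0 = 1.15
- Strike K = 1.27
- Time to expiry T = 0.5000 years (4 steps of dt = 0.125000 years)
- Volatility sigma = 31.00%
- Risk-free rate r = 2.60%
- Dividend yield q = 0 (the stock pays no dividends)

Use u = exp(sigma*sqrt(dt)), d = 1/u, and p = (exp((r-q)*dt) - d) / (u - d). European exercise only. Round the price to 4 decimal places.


dt = T/N = 0.125000
u = exp(sigma*sqrt(dt)) = 1.115833; d = 1/u = 0.896191
p = (exp((r-q)*dt) - d) / (u - d) = 0.487448
Discount per step: exp(-r*dt) = 0.996755
Stock lattice S(k, i) with i counting down-moves:
  k=0: S(0,0) = 1.1500
  k=1: S(1,0) = 1.2832; S(1,1) = 1.0306
  k=2: S(2,0) = 1.4318; S(2,1) = 1.1500; S(2,2) = 0.9236
  k=3: S(3,0) = 1.5977; S(3,1) = 1.2832; S(3,2) = 1.0306; S(3,3) = 0.8278
  k=4: S(4,0) = 1.7828; S(4,1) = 1.4318; S(4,2) = 1.1500; S(4,3) = 0.9236; S(4,4) = 0.7418
Terminal payoffs V(N, i) = max(S_T - K, 0):
  V(4,0) = 0.512770; V(4,1) = 0.161847; V(4,2) = 0.000000; V(4,3) = 0.000000; V(4,4) = 0.000000
Backward induction: V(k, i) = exp(-r*dt) * [p * V(k+1, i) + (1-p) * V(k+1, i+1)].
  V(3,0) = exp(-r*dt) * [p*0.512770 + (1-p)*0.161847] = 0.331823
  V(3,1) = exp(-r*dt) * [p*0.161847 + (1-p)*0.000000] = 0.078636
  V(3,2) = exp(-r*dt) * [p*0.000000 + (1-p)*0.000000] = 0.000000
  V(3,3) = exp(-r*dt) * [p*0.000000 + (1-p)*0.000000] = 0.000000
  V(2,0) = exp(-r*dt) * [p*0.331823 + (1-p)*0.078636] = 0.201396
  V(2,1) = exp(-r*dt) * [p*0.078636 + (1-p)*0.000000] = 0.038207
  V(2,2) = exp(-r*dt) * [p*0.000000 + (1-p)*0.000000] = 0.000000
  V(1,0) = exp(-r*dt) * [p*0.201396 + (1-p)*0.038207] = 0.117371
  V(1,1) = exp(-r*dt) * [p*0.038207 + (1-p)*0.000000] = 0.018563
  V(0,0) = exp(-r*dt) * [p*0.117371 + (1-p)*0.018563] = 0.066510

Answer: Price = V(0,0) = 0.0665


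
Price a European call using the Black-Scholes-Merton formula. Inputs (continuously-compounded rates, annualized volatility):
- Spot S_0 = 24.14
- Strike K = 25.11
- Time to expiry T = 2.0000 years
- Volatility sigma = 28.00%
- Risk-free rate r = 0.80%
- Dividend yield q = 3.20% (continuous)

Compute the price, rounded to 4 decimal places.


Answer: Price = 2.7710

Derivation:
d1 = (ln(S/K) + (r - q + 0.5*sigma^2) * T) / (sigma * sqrt(T)) = -0.02271822
d2 = d1 - sigma * sqrt(T) = -0.41869802
exp(-rT) = 0.98412732; exp(-qT) = 0.93800500
C = S_0 * exp(-qT) * N(d1) - K * exp(-rT) * N(d2)
N(d1) = 0.49093752; N(d2) = 0.33771842
C = 24.1400 * 0.93800500 * 0.49093752 - 25.1100 * 0.98412732 * 0.33771842 = 2.7710


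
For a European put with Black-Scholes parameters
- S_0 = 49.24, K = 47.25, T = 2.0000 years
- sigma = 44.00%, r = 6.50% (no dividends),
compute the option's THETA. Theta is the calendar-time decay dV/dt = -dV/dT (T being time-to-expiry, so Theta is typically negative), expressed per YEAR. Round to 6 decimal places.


d1 = 0.5863420186; d2 = -0.0359119488
phi(d1) = 0.3359351933; exp(-qT) = 1.0000000000; exp(-rT) = 0.8780954309
Theta = -S*exp(-qT)*phi(d1)*sigma/(2*sqrt(T)) + r*K*exp(-rT)*N(-d2) - q*S*exp(-qT)*N(-d1)
N(-d1) = 0.2788228498; N(-d2) = 0.5143237159; sqrt(T) = 1.4142135624
Term 1 = -49.2400 * 1.0000000000 * 0.3359351933 * 0.4400 / (2 * 1.4142135624) = -2.5732455541
Term 2 = 0.0650 * 47.2500 * 0.8780954309 * 0.5143237159 = 1.3870542178
Term 3 = 0 (no dividend yield, q = 0)
Theta = -2.5732455541 + (1.3870542178) + (0.0000000000) = -1.186191

Answer: Theta = -1.186191


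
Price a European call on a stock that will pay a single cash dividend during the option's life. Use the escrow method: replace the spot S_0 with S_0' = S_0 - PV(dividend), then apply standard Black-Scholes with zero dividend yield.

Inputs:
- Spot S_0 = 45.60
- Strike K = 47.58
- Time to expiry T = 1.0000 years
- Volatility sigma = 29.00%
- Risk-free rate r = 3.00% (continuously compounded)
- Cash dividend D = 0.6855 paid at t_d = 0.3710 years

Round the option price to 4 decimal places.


Answer: Price = 4.6487

Derivation:
PV(D) = D * exp(-r * t_d) = 0.6855 * 0.98893171 = 0.67791269
S_0' = S_0 - PV(D) = 45.6000 - 0.67791269 = 44.92208731
d1 = (ln(S_0'/K) + (r + sigma^2/2)*T) / (sigma*sqrt(T)) = 0.05023135
d2 = d1 - sigma*sqrt(T) = -0.23976865
exp(-rT) = 0.97044553
N(d1) = 0.52003098; N(d2) = 0.40525481
C = S_0' * N(d1) - K * exp(-rT) * N(d2) = 44.92208731 * 0.52003098 - 47.5800 * 0.97044553 * 0.40525481 = 4.6487
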